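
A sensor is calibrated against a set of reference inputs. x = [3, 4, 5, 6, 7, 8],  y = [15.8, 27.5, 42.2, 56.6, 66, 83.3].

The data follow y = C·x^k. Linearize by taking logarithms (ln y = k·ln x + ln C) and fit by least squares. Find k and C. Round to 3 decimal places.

k = 1.679, C = 2.638

Let Y = ln y. Fitting Y = k·ln x + ln C by least squares:
XᵀX = [[17.0401, 9.9115]; [9.9115, 6]], rhs = [38.2303, 22.4647]ᵀ  (here Σln x = 9.9115, Σ(ln x)² = 17.0401, Σln y = 22.4647, Σln x·ln y = 38.2303).
Δ = 17.0401·6 − (9.9115)² = 4.0036; k = (38.2303·6 − 9.9115·22.4647)/4.0036 = 1.67936, ln C = (17.0401·22.4647 − 9.9115·38.2303)/4.0036 = 0.96997, so C = exp(0.96997) = 2.63786.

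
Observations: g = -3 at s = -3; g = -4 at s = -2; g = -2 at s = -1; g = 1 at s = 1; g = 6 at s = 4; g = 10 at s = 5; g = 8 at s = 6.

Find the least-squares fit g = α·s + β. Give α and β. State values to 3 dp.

The normal system XᵀX·[α, β]ᵀ = Xᵀg is [[92, 10]; [10, 7]]·[α, β]ᵀ = [142, 16]ᵀ.
Eliminating β: 7·(row 1) − 10·(row 2) gives 544·α = 7·142 − 10·16 = 834, so α = 417/272.
Then β = (16 − 10·(417/272))/7 = 13/136.

α = 1.533, β = 0.096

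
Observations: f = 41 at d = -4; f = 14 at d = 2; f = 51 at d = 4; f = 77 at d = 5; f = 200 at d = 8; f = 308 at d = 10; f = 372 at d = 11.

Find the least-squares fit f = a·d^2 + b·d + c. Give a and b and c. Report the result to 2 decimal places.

a = 2.98, b = 1.23, c = -1.54

The normal system MᵀM·[a, b, c]ᵀ = Mᵀf is [[29890, 2976, 346]; [2976, 346, 36]; [346, 36, 7]]·[a, b, c]ᵀ = [92065, 9225, 1063]ᵀ.
Solving the 3×3 system (Gaussian elimination) gives a = 2170675/729414, b = 298141/243138, c = -563264/364707.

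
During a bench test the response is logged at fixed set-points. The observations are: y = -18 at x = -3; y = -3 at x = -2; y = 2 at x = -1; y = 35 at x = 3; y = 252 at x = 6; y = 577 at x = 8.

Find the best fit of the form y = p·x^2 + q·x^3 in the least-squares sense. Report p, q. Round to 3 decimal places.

p = 0.996, q = 1.002

AᵀA·[p, q]ᵀ = Aᵀy reads: 5571·p + 40511·q = 46143;  40511·p + 310323·q = 351309.
det = 5571·310323 − 40511² = 87668312.
p = (46143·310323 − 40511·351309)/87668312 = 43677645/43834156; q = (5571·351309 − 40511·46143)/87668312 = 43921683/43834156.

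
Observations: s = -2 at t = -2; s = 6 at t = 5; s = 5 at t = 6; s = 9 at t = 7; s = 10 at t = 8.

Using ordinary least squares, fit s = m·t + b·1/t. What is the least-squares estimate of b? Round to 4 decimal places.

With design matrix A, AᵀA = [[178, 5]; [5, 249649/705600]] and Aᵀs = [207, 2339/420]ᵀ.
Eliminating b: (249649/705600)·(row 1) − 5·(row 2) gives (13398761/352800)·m = (249649/705600)·207 − 5·(2339/420) = 10676581/235200, so m = 32029743/26797522.
Then b = ((2339/420) − 5·(32029743/26797522))/(249649/705600) = -15420720/13398761.

b = -1.1509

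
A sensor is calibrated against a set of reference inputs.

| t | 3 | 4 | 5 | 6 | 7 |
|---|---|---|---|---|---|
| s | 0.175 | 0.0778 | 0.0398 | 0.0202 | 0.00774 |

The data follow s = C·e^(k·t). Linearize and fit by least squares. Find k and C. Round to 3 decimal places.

Let Y = ln s. Fitting Y = k·t + ln C by least squares:
Σt = 25.0000, Σ(t)² = 135.0000, Σln s = -16.2839, Σt·ln s = -89.0047.
Equations: 135.0000·k + 25.0000·ln C = -89.0047;  25.0000·k + 5·ln C = -16.2839.
Slope k = (n·Σt·ln s − Σt·Σln s)/(n·Σ(t)² − (Σt)²) = (5·-89.0047 − 25.0000·-16.2839)/50.0000 = -0.75852; ln C = (Σln s − k·Σt)/n = 0.53583, so C = exp(0.53583) = 1.70887.

k = -0.759, C = 1.709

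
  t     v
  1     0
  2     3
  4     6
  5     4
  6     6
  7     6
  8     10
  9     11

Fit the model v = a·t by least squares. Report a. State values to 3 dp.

MᵀM·[a]ᵀ = Mᵀv reads: 276·a = 307.
a = 307/276 = 1.11232.

a = 1.112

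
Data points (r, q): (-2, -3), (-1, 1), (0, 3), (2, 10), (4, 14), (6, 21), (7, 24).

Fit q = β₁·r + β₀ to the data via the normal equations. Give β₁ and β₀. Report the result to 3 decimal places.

β₁ = 2.928, β₀ = 3.307

The normal equations are: 110·β₁ + 16·β₀ = 375;  16·β₁ + 7·β₀ = 70.
Eliminating β₀: 7·(row 1) − 16·(row 2) gives 514·β₁ = 7·375 − 16·70 = 1505, so β₁ = 1505/514.
Then β₀ = (70 − 16·(1505/514))/7 = 850/257.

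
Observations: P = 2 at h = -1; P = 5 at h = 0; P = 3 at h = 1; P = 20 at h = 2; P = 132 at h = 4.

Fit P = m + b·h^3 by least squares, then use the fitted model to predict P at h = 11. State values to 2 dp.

P̂ = 2676.47

Setting ∂/∂m … = 0 gives: 5·m + 72·b = 162;  72·m + 4162·b = 8609.
Determinant 5·4162 − 72² = 15626.
m = (162·4162 − 72·8609)/15626 = 27198/7813; b = (5·8609 − 72·162)/15626 = 31381/15626.
At h = 11: P̂ = (27198/7813)·(1) + (31381/15626)·(1331) = 41822507/15626.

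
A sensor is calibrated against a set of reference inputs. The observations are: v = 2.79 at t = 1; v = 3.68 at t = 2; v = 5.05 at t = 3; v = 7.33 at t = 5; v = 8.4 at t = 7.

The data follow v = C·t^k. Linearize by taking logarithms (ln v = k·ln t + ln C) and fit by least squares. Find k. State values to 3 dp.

k = 0.597

With ln vᵢ as the transformed response and ln tᵢ as the regressor:
AᵀA = [[8.0643, 5.3471]; [5.3471, 5]], rhs = [10.0295, 8.0685]ᵀ  (here Σln t = 5.3471, Σ(ln t)² = 8.0643, Σln v = 8.0685, Σln t·ln v = 10.0295).
Slope k = (n·Σln t·ln v − Σln t·Σln v)/(n·Σ(ln t)² − (Σln t)²) = (5·10.0295 − 5.3471·8.0685)/11.7297 = 0.59712; ln C = (Σln v − k·Σln t)/n = 0.97513.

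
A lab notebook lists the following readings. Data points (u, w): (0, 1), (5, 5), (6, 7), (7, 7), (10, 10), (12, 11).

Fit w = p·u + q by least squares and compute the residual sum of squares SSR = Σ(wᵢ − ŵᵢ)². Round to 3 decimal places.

SSR = 0.996

Forming XᵀX = [[354, 40]; [40, 6]] and Xᵀw = [348, 41]ᵀ gives XᵀX·[p, q]ᵀ = Xᵀw.
Δ = 354·6 − 40² = 524.
p = (348·6 − 40·41)/524 = 112/131; q = (354·41 − 40·348)/524 = 297/262.
Residuals: -35/262, -107/262, 193/262, -31/262, 83/262, -103/262; SSR = 261/262.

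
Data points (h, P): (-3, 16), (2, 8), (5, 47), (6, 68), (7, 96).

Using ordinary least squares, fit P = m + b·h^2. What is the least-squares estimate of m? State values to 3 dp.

With design matrix X, XᵀX = [[5, 123]; [123, 4419]] and XᵀP = [235, 8503]ᵀ.
Δ = 5·4419 − 123² = 6966.
m = (235·4419 − 123·8503)/6966 = -1234/1161; b = (5·8503 − 123·235)/6966 = 6805/3483.

m = -1.063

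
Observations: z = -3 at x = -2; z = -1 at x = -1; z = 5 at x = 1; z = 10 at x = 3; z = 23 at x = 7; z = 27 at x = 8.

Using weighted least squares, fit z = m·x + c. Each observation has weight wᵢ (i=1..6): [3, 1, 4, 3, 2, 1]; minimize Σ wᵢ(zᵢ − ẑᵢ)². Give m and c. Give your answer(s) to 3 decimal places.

m = 2.940, c = 2.191

Setting ∂/∂m … = 0 gives: 206·m + 28·c = 667;  28·m + 14·c = 113.
(Σwᵢ·x·x = 206, Σwᵢ·x = 28, Σwᵢ·1 = 14, Σwᵢ·x·z = 667, Σwᵢ·z = 113.)
Eliminating c: 14·(row 1) − 28·(row 2) gives 2100·m = 14·667 − 28·113 = 6174, so m = 147/50.
Then c = (113 − 28·(147/50))/14 = 767/350.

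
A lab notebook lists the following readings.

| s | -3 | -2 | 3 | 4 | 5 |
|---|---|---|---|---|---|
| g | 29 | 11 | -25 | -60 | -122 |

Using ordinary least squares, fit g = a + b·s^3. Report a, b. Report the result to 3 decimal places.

Entries of XᵀX: Σ1 = 5, Σs^3 = 181, Σs^3·s^3 = 21243.
And Σg = -167, Σs^3·g = -20636.
Normal equations: [[5, 181]; [181, 21243]]·[a, b]ᵀ = [-167, -20636]ᵀ.
det = 5·21243 − 181² = 73454.
a = ((-167)·21243 − 181·(-20636))/73454 = 187535/73454; b = (5·(-20636) − 181·(-167))/73454 = -72953/73454.

a = 2.553, b = -0.993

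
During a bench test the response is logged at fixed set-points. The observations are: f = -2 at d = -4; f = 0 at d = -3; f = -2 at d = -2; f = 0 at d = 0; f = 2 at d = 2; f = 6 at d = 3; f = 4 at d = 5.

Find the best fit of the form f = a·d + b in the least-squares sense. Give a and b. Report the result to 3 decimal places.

a = 0.791, b = 1.030

Entries of XᵀX: Σd·d = 67, Σd = 1, Σ1 = 7.
Right-hand side: Σd·f = 54, Σf = 8.
Δ = 67·7 − 1² = 468.
a = (54·7 − 1·8)/468 = 185/234; b = (67·8 − 1·54)/468 = 241/234.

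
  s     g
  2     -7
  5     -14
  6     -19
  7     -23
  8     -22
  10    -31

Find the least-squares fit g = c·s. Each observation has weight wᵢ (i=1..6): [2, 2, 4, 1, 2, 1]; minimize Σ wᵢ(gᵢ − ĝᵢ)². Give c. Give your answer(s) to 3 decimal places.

The normal system MᵀWM·[c]ᵀ = MᵀWg is [[479]]·[c]ᵀ = [-1447]ᵀ.
c = (-1447)/479 = -3.02088.

c = -3.021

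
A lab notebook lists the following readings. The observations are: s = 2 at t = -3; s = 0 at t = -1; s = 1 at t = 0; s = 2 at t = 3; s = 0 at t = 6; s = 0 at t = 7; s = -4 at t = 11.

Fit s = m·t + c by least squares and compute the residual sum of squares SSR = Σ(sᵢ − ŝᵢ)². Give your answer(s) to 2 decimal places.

SSR = 9.89

The normal equations are: 225·m + 23·c = -44;  23·m + 7·c = 1.
Δ = 225·7 − 23² = 1046.
m = ((-44)·7 − 23·1)/1046 = -331/1046; c = (225·1 − 23·(-44))/1046 = 1237/1046.
Residuals: -69/523, -784/523, -191/1046, 924/523, 749/1046, 540/523, -890/523; SSR = 10349/1046.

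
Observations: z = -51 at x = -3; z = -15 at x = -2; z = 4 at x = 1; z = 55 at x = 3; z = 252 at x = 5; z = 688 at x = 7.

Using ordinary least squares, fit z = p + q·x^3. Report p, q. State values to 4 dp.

p = 1.8095, q = 2.0003

AᵀA·[p, q]ᵀ = Aᵀz reads: 6·p + 461·q = 933;  461·p + 134797·q = 270470.
det = 6·134797 − 461² = 596261.
p = (933·134797 − 461·270470)/596261 = 1078931/596261; q = (6·270470 − 461·933)/596261 = 1192707/596261.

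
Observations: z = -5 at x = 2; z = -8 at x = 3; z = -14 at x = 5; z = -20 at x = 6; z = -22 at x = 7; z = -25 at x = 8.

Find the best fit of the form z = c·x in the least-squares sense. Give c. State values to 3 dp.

Forming AᵀA = [[187]] and Aᵀz = [-578]ᵀ gives AᵀA·[c]ᵀ = Aᵀz.
c = (-578)/187 = -3.09091.

c = -3.091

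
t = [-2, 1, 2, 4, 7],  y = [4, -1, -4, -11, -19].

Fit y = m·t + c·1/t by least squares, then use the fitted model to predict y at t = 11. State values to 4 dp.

ŷ = -30.2230

Entries of MᵀM: Σt·t = 74, Σt·1/t = 5, Σ1/t·1/t = 1241/784.
For Mᵀy: Σt·y = -194, Σ1/t·y = -293/28.
So MᵀM·[m, c]ᵀ = Mᵀy: [[74, 5]; [5, 1241/784]]·[m, c]ᵀ = [-194, -293/28]ᵀ.
det = 74·(1241/784) − 5² = 36117/392.
m = ((-194)·(1241/784) − 5·(-293/28))/(36117/392) = -33289/12039; c = (74·(-293/28) − 5·(-194))/(36117/392) = 25564/12039.
At t = 11: ŷ = (-33289/12039)·(11) + (25564/12039)·(1/11) = -121285/4013.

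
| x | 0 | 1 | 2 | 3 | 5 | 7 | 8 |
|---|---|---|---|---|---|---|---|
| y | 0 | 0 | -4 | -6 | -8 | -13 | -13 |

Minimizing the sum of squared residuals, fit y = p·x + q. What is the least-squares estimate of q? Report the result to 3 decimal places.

Setting ∂/∂p … = 0 gives: 152·p + 26·q = -261;  26·p + 7·q = -44.
(Σx·x = 152, Σx = 26, Σ1 = 7, Σx·y = -261, Σy = -44.)
Eliminating q: 7·(row 1) − 26·(row 2) gives 388·p = 7·(-261) − 26·(-44) = -683, so p = -683/388.
Then q = ((-44) − 26·(-683/388))/7 = 49/194.

q = 0.253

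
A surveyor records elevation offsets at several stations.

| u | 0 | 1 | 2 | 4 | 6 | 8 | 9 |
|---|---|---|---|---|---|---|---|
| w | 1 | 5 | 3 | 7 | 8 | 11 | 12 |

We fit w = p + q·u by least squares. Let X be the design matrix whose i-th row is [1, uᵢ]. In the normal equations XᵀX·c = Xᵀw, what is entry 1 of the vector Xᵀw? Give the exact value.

47

Entry 1 ↔ basis 1, so (Xᵀw)_{1} = Σᵢ wᵢ = (1)·(1) + (1)·(5) + (1)·(3) + (1)·(7) + (1)·(8) + (1)·(11) + (1)·(12) = 47.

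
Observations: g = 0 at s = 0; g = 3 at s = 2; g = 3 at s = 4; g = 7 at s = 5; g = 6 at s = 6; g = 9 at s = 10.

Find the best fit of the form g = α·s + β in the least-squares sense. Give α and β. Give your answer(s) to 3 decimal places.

Forming XᵀX = [[181, 27]; [27, 6]] and Xᵀg = [179, 28]ᵀ gives XᵀX·[α, β]ᵀ = Xᵀg.
Eliminating β: 6·(row 1) − 27·(row 2) gives 357·α = 6·179 − 27·28 = 318, so α = 106/119.
Then β = (28 − 27·(106/119))/6 = 235/357.

α = 0.891, β = 0.658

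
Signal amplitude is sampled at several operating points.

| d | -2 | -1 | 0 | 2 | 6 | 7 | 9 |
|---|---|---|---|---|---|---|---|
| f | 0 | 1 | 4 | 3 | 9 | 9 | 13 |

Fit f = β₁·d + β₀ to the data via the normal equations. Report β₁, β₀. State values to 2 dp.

Entries of MᵀM: Σd·d = 175, Σd = 21, Σ1 = 7.
For Mᵀf: Σd·f = 239, Σf = 39.
MᵀM·[β₁, β₀]ᵀ = Mᵀf becomes [[175, 21]; [21, 7]]·[β₁, β₀]ᵀ = [239, 39]ᵀ.
Δ = 175·7 − 21² = 784.
β₁ = (239·7 − 21·39)/784 = 61/56; β₀ = (175·39 − 21·239)/784 = 129/56.

β₁ = 1.09, β₀ = 2.30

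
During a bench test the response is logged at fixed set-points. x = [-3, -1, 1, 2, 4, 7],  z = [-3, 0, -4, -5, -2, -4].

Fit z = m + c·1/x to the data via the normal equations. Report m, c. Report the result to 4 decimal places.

Entries of MᵀM: Σ1 = 6, Σ1/x = 47/84, Σ1/x·1/x = 17245/7056.
For Mᵀz: Σz = -18, Σ1/x·z = -46/7.
So MᵀM·[m, c]ᵀ = Mᵀz: [[6, 47/84]; [47/84, 17245/7056]]·[m, c]ᵀ = [-18, -46/7]ᵀ.
det = 6·(17245/7056) − (47/84)² = 101261/7056.
m = ((-18)·(17245/7056) − (47/84)·(-46/7))/(101261/7056) = -284466/101261; c = (6·(-46/7) − (47/84)·(-18))/(101261/7056) = -207144/101261.

m = -2.8092, c = -2.0456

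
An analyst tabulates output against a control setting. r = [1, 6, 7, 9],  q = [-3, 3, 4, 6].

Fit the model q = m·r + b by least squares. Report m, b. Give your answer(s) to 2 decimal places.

m = 1.14, b = -4.04

With design matrix M, MᵀM = [[167, 23]; [23, 4]] and Mᵀq = [97, 10]ᵀ.
Δ = 167·4 − 23² = 139.
m = (97·4 − 23·10)/139 = 158/139; b = (167·10 − 23·97)/139 = -561/139.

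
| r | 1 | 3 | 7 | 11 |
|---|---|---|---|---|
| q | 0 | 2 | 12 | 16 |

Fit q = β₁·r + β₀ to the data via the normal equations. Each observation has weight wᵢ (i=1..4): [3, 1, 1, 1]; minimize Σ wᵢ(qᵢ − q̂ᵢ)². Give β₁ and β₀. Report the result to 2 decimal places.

With design matrix X, XᵀWX = [[182, 24]; [24, 6]] and XᵀWq = [266, 30]ᵀ.
Eliminating β₀: 6·(row 1) − 24·(row 2) gives 516·β₁ = 6·266 − 24·30 = 876, so β₁ = 73/43.
Then β₀ = (30 − 24·(73/43))/6 = -77/43.

β₁ = 1.70, β₀ = -1.79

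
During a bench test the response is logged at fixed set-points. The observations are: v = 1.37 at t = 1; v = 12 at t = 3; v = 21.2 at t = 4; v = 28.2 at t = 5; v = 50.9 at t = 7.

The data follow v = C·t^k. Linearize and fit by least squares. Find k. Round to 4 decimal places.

k = 1.8709

With ln vᵢ as the transformed response and ln tᵢ as the regressor:
XᵀX = [[9.5056, 6.0403]; [6.0403, 5]], rhs = [19.9853, 13.1229]ᵀ  (here Σln t = 6.0403, Σ(ln t)² = 9.5056, Σln v = 13.1229, Σln t·ln v = 19.9853).
Slope k = (n·Σln t·ln v − Σln t·Σln v)/(n·Σ(ln t)² − (Σln t)²) = (5·19.9853 − 6.0403·13.1229)/11.0434 = 1.87087; ln C = (Σln v − k·Σln t)/n = 0.36448.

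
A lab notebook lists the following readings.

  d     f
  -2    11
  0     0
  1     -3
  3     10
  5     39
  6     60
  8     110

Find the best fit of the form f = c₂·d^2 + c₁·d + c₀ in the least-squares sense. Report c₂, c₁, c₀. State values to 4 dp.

Entries of AᵀA: Σd^2·d^2 = 6115, Σd^2·d = 873, Σd^2 = 139, Σd·d = 139, Σd = 21, Σ1 = 7.
For Aᵀf: Σd^2·f = 10306, Σd·f = 1440, Σf = 227.
Inverting the 3×3 Gram matrix, [c₂, c₁, c₀]ᵀ = [8711/4332, -3001/1444, -2743/2166]ᵀ.

c₂ = 2.0108, c₁ = -2.0783, c₀ = -1.2664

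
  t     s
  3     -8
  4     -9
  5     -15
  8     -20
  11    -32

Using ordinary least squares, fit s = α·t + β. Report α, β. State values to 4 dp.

α = -2.9486, β = 1.4813

With design matrix M, MᵀM = [[235, 31]; [31, 5]] and Mᵀs = [-647, -84]ᵀ.
Δ = 235·5 − 31² = 214.
α = ((-647)·5 − 31·(-84))/214 = -631/214; β = (235·(-84) − 31·(-647))/214 = 317/214.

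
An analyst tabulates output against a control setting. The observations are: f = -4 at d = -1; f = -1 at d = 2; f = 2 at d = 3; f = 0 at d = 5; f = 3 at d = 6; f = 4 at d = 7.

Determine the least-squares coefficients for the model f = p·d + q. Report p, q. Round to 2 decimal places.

p = 0.91, q = -2.66

The normal equations are: 124·p + 22·q = 54;  22·p + 6·q = 4.
(Σd·d = 124, Σd = 22, Σ1 = 6, Σd·f = 54, Σf = 4.)
Eliminating q: 6·(row 1) − 22·(row 2) gives 260·p = 6·54 − 22·4 = 236, so p = 59/65.
Then q = (4 − 22·(59/65))/6 = -173/65.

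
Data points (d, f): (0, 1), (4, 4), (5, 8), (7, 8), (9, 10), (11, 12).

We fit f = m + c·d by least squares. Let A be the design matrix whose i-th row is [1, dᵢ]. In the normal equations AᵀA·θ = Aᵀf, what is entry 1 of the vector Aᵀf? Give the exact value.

43

Entry 1 ↔ basis 1, so (Aᵀf)_{1} = Σᵢ fᵢ = (1)·(1) + (1)·(4) + (1)·(8) + (1)·(8) + (1)·(10) + (1)·(12) = 43.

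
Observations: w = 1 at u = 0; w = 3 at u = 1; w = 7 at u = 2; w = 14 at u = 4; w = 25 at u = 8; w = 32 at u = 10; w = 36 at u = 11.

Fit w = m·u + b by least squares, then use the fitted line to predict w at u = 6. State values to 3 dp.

Sums needed: Σu·u = 306, Σu = 36, Σ1 = 7.
Right-hand side: Σu·w = 989, Σw = 118.
So AᵀA·[m, b]ᵀ = Aᵀw: [[306, 36]; [36, 7]]·[m, b]ᵀ = [989, 118]ᵀ.
Determinant 306·7 − 36² = 846.
m = (989·7 − 36·118)/846 = 2675/846; b = (306·118 − 36·989)/846 = 28/47.
At u = 6: ŵ = (2675/846)·(6) + (28/47)·(1) = 2759/141.

ŵ = 19.567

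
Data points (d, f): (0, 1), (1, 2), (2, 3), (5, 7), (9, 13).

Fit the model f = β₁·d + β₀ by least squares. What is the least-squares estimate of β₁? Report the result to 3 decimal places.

Forming XᵀX = [[111, 17]; [17, 5]] and Xᵀf = [160, 26]ᵀ gives XᵀX·[β₁, β₀]ᵀ = Xᵀf.
Δ = 111·5 − 17² = 266.
β₁ = (160·5 − 17·26)/266 = 179/133; β₀ = (111·26 − 17·160)/266 = 83/133.

β₁ = 1.346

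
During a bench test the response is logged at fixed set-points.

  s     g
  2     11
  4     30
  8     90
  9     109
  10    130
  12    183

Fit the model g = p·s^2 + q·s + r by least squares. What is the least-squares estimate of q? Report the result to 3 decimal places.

With design matrix A, AᵀA = [[41665, 4041, 409]; [4041, 409, 45]; [409, 45, 6]] and Aᵀg = [54465, 5339, 553]ᵀ.
Inverting the 3×3 Gram matrix, [p, q, r]ᵀ = [10649/10340, 27319/10340, 5551/2585]ᵀ.

q = 2.642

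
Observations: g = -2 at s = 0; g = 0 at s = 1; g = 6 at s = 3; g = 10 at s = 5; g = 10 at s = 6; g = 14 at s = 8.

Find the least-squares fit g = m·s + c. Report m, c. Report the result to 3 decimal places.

m = 2.014, c = -1.388

Entries of MᵀM: Σs·s = 135, Σs = 23, Σ1 = 6.
Moment sums: Σs·g = 240, Σg = 38.
Normal equations: [[135, 23]; [23, 6]]·[m, c]ᵀ = [240, 38]ᵀ.
Eliminating c: 6·(row 1) − 23·(row 2) gives 281·m = 6·240 − 23·38 = 566, so m = 566/281.
Then c = (38 − 23·(566/281))/6 = -390/281.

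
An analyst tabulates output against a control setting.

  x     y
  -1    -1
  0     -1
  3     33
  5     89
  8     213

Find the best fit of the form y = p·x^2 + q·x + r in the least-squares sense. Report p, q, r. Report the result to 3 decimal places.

Entries of AᵀA: Σx^2·x^2 = 4803, Σx^2·x = 663, Σx^2 = 99, Σx·x = 99, Σx = 15, Σ1 = 5.
And Σx^2·y = 16153, Σx·y = 2249, Σy = 333.
Row-reducing yields p = 12233/4074, q = 11393/4074, r = -844/679.

p = 3.003, q = 2.797, r = -1.243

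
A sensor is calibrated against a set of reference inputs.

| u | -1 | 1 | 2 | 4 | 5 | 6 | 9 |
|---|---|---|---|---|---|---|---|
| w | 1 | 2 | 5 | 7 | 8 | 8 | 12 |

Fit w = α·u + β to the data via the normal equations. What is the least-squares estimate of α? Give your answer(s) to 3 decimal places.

Sums needed: Σu·u = 164, Σu = 26, Σ1 = 7.
Right-hand side: Σu·w = 235, Σw = 43.
So XᵀX·[α, β]ᵀ = Xᵀw: [[164, 26]; [26, 7]]·[α, β]ᵀ = [235, 43]ᵀ.
Eliminating β: 7·(row 1) − 26·(row 2) gives 472·α = 7·235 − 26·43 = 527, so α = 527/472.
Then β = (43 − 26·(527/472))/7 = 471/236.

α = 1.117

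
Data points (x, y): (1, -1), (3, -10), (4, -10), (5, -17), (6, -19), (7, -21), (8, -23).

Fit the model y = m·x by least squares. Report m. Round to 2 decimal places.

m = -3.01

Compute the Gram sums: Σx·x = 200.
Right-hand side: Σx·y = -601.
AᵀA·[m]ᵀ = Aᵀy becomes [[200]]·[m]ᵀ = [-601]ᵀ.
m = (-601)/200 = -3.005.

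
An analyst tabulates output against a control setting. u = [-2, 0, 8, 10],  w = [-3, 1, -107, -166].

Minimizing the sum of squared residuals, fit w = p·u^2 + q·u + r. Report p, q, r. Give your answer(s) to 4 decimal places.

From the data, Σu^2·u^2 = 14112, Σu^2·u = 1504, Σu^2 = 168, Σu·u = 168, Σu = 16, Σ1 = 4.
Moment sums: Σu^2·w = -23460, Σu·w = -2510, Σw = -275.
So AᵀA·[p, q, r]ᵀ = Aᵀw: [[14112, 1504, 168]; [1504, 168, 16]; [168, 16, 4]]·[p, q, r]ᵀ = [-23460, -2510, -275]ᵀ.
Inverting the 3×3 Gram matrix, [p, q, r]ᵀ = [-63/40, -249/260, 16/13]ᵀ.

p = -1.5750, q = -0.9577, r = 1.2308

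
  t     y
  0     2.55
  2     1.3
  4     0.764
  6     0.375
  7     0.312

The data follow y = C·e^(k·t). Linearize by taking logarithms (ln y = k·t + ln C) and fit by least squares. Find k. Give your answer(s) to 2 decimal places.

Let Y = ln y. Fitting Y = k·t + ln C by least squares:
Over the data: Σt = 19.0000, Σ(t)² = 105.0000, Σln y = -1.2163, Σt·ln y = -14.5903.
Normal system: [[105.0000, 19.0000]; [19.0000, 5]]·[k, ln C]ᵀ = [-14.5903, -1.2163]ᵀ.
Solving (det = 164.0000): k = -0.30391, ln C = 0.91160.

k = -0.30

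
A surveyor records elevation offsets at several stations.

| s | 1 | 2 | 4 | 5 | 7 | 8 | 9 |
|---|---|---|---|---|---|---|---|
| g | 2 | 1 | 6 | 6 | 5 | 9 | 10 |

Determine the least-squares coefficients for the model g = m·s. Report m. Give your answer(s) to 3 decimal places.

m = 1.063

Entries of XᵀX: Σs·s = 240.
Right-hand side: Σs·g = 255.
XᵀX·[m]ᵀ = Xᵀg becomes [[240]]·[m]ᵀ = [255]ᵀ.
m = 255/240 = 1.0625.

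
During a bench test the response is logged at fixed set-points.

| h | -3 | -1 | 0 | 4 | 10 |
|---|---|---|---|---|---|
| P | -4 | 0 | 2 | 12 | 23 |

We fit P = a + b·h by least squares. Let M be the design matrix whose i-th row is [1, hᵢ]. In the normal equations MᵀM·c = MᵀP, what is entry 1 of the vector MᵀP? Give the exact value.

33

Entry 1 ↔ basis 1, so (MᵀP)_{1} = Σᵢ Pᵢ = (1)·(-4) + (1)·(0) + (1)·(2) + (1)·(12) + (1)·(23) = 33.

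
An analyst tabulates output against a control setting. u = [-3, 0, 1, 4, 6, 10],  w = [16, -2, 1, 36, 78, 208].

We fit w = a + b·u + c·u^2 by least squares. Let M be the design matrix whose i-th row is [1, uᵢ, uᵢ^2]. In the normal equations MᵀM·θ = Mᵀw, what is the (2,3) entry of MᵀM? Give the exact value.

1254

Row 2 ↔ basis u, column 3 ↔ basis u^2, so (MᵀM)_{2,3} = Σᵢ (u)·(u^2) = (-3)·(9) + (0)·(0) + (1)·(1) + (4)·(16) + (6)·(36) + (10)·(100) = 1254.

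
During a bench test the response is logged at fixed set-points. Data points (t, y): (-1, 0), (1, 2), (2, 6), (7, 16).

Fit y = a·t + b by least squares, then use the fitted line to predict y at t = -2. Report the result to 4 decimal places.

The normal system AᵀA·[a, b]ᵀ = Aᵀy is [[55, 9]; [9, 4]]·[a, b]ᵀ = [126, 24]ᵀ.
Eliminating b: 4·(row 1) − 9·(row 2) gives 139·a = 4·126 − 9·24 = 288, so a = 288/139.
Then b = (24 − 9·(288/139))/4 = 186/139.
At t = -2: ŷ = (288/139)·(-2) + (186/139)·(1) = -390/139.

ŷ = -2.8058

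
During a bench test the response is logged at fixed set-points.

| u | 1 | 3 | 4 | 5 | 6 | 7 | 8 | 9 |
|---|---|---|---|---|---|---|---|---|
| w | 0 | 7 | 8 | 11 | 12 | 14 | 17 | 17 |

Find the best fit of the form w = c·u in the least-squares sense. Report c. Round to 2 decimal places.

Entries of XᵀX: Σu·u = 281.
Right-hand side: Σu·w = 567.
Normal equations: [[281]]·[c]ᵀ = [567]ᵀ.
Hence c = 567 / 281 ≈ 2.01779.

c = 2.02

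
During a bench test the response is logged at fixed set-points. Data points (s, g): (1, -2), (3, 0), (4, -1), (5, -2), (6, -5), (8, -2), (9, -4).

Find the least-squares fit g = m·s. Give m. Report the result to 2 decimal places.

Forming AᵀA = [[232]] and Aᵀg = [-98]ᵀ gives AᵀA·[m]ᵀ = Aᵀg.
m = (-98)/232 = -0.422414.

m = -0.42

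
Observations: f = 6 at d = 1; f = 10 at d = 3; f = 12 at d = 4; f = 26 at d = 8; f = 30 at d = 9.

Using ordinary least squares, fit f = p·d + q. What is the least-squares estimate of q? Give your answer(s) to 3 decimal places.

From the data, Σd·d = 171, Σd = 25, Σ1 = 5.
And Σd·f = 562, Σf = 84.
det = 171·5 − 25² = 230.
p = (562·5 − 25·84)/230 = 71/23; q = (171·84 − 25·562)/230 = 157/115.

q = 1.365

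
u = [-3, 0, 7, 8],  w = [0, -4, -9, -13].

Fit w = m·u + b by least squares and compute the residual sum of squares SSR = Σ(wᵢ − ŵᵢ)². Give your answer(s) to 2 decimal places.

The normal system MᵀM·[m, b]ᵀ = Mᵀw is [[122, 12]; [12, 4]]·[m, b]ᵀ = [-167, -26]ᵀ.
Δ = 122·4 − 12² = 344.
m = ((-167)·4 − 12·(-26))/344 = -89/86; b = (122·(-26) − 12·(-167))/344 = -146/43.
Residuals: 25/86, -26/43, 141/86, -57/43; SSR = 421/86.

SSR = 4.90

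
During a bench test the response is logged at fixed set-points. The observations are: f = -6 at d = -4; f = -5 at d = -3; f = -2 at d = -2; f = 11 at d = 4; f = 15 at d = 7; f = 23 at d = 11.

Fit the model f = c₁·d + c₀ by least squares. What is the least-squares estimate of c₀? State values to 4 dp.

Entries of MᵀM: Σd·d = 215, Σd = 13, Σ1 = 6.
For Mᵀf: Σd·f = 445, Σf = 36.
So MᵀM·[c₁, c₀]ᵀ = Mᵀf: [[215, 13]; [13, 6]]·[c₁, c₀]ᵀ = [445, 36]ᵀ.
Determinant 215·6 − 13² = 1121.
c₁ = (445·6 − 13·36)/1121 = 2202/1121; c₀ = (215·36 − 13·445)/1121 = 1955/1121.

c₀ = 1.7440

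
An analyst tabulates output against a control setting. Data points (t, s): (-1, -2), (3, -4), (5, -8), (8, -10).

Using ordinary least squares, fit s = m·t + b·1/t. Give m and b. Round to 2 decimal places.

Entries of XᵀX: Σt·t = 99, Σt·1/t = 4, Σ1/t·1/t = 16801/14400.
Moment sums: Σt·s = -130, Σ1/t·s = -131/60.
Normal equations: [[99, 4]; [4, 16801/14400]]·[m, b]ᵀ = [-130, -131/60]ᵀ.
Δ = 99·(16801/14400) − 4² = 159211/1600.
m = ((-130)·(16801/14400) − 4·(-131/60))/(159211/1600) = -2058370/1432899; b = (99·(-131/60) − 4·(-130))/(159211/1600) = 486160/159211.

m = -1.44, b = 3.05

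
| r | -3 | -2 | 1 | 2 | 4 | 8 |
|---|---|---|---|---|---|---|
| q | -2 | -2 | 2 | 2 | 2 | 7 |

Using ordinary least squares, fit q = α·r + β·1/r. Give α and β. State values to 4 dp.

α = 0.7634, β = 0.8652

The normal equations are: 98·α + 6·β = 80;  6·α + (973/576)·β = 145/24.
(Σr·r = 98, Σr·1/r = 6, Σ1/r·1/r = 973/576, Σr·q = 80, Σ1/r·q = 145/24.)
Determinant 98·(973/576) − 6² = 37309/288.
α = (80·(973/576) − 6·(145/24))/(37309/288) = 28480/37309; β = (98·(145/24) − 6·80)/(37309/288) = 32280/37309.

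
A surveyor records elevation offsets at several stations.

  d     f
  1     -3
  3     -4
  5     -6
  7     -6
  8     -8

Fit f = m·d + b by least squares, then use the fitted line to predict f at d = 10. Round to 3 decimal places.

AᵀA·[m, b]ᵀ = Aᵀf reads: 148·m + 24·b = -151;  24·m + 5·b = -27.
(Σd·d = 148, Σd = 24, Σ1 = 5, Σd·f = -151, Σf = -27.)
det = 148·5 − 24² = 164.
m = ((-151)·5 − 24·(-27))/164 = -107/164; b = (148·(-27) − 24·(-151))/164 = -93/41.
At d = 10: f̂ = (-107/164)·(10) + (-93/41)·(1) = -721/82.

f̂ = -8.793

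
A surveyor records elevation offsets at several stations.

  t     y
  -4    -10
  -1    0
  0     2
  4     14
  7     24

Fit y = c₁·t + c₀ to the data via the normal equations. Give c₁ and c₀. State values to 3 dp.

Setting ∂/∂c₁ … = 0 gives: 82·c₁ + 6·c₀ = 264;  6·c₁ + 5·c₀ = 30.
(Σt·t = 82, Σt = 6, Σ1 = 5, Σt·y = 264, Σy = 30.)
Δ = 82·5 − 6² = 374.
c₁ = (264·5 − 6·30)/374 = 570/187; c₀ = (82·30 − 6·264)/374 = 438/187.

c₁ = 3.048, c₀ = 2.342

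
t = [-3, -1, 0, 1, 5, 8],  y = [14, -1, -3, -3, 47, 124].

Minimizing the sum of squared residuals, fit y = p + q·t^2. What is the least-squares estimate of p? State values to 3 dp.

p = -3.622

Normal-equation sums: Σ1 = 6, Σt^2 = 100, Σt^2·t^2 = 4804.
For Aᵀy: Σy = 178, Σt^2·y = 9233.
Normal equations: [[6, 100]; [100, 4804]]·[p, q]ᵀ = [178, 9233]ᵀ.
Eliminating q: 4804·(row 1) − 100·(row 2) gives 18824·p = 4804·178 − 100·9233 = -68188, so p = -17047/4706.
Then q = (9233 − 100·(-17047/4706))/4804 = 18799/9412.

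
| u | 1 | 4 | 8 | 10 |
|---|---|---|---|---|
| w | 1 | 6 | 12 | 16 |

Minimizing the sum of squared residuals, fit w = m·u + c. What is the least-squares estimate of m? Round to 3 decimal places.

m = 1.636

AᵀA·[m, c]ᵀ = Aᵀw reads: 181·m + 23·c = 281;  23·m + 4·c = 35.
Eliminating c: 4·(row 1) − 23·(row 2) gives 195·m = 4·281 − 23·35 = 319, so m = 319/195.
Then c = (35 − 23·(319/195))/4 = -128/195.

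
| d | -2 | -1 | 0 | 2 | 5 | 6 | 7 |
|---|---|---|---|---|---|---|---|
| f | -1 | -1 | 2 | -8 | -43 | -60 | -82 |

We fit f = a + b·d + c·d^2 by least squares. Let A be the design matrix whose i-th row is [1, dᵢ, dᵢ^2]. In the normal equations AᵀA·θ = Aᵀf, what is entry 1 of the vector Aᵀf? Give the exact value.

-193

Entry 1 ↔ basis 1, so (Aᵀf)_{1} = Σᵢ fᵢ = (1)·(-1) + (1)·(-1) + (1)·(2) + (1)·(-8) + (1)·(-43) + (1)·(-60) + (1)·(-82) = -193.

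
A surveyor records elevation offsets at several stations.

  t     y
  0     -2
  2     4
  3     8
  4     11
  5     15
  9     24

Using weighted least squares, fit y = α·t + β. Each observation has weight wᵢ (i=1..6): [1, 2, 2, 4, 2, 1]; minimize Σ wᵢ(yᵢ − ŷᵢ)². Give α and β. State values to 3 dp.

Normal-equation sums: Σwᵢ·t·t = 221, Σwᵢ·t = 45, Σwᵢ·1 = 12.
And Σwᵢ·t·y = 606, Σwᵢ·y = 120.
XᵀWX·[α, β]ᵀ = XᵀWy becomes [[221, 45]; [45, 12]]·[α, β]ᵀ = [606, 120]ᵀ.
Eliminating β: 12·(row 1) − 45·(row 2) gives 627·α = 12·606 − 45·120 = 1872, so α = 624/209.
Then β = (120 − 45·(624/209))/12 = -250/209.

α = 2.986, β = -1.196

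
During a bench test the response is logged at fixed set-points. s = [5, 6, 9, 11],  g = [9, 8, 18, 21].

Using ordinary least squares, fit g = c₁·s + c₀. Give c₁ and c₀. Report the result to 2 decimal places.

c₁ = 2.29, c₀ = -3.71

The normal equations are: 263·c₁ + 31·c₀ = 486;  31·c₁ + 4·c₀ = 56.
Determinant 263·4 − 31² = 91.
c₁ = (486·4 − 31·56)/91 = 16/7; c₀ = (263·56 − 31·486)/91 = -26/7.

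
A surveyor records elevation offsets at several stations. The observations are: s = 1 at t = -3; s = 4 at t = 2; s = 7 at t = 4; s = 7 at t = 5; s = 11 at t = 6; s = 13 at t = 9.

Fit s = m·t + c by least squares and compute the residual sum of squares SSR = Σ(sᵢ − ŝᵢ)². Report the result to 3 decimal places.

SSR = 7.199

From the data, Σt·t = 171, Σt = 23, Σ1 = 6.
And Σt·s = 251, Σs = 43.
Determinant 171·6 − 23² = 497.
m = (251·6 − 23·43)/497 = 517/497; c = (171·43 − 23·251)/497 = 1580/497.
Residuals: 468/497, -626/497, -169/497, -98/71, 785/497, 228/497; SSR = 3578/497.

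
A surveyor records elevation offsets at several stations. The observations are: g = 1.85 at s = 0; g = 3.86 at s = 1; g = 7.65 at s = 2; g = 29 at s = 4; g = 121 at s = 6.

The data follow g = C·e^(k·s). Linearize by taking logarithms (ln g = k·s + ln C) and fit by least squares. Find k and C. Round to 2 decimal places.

k = 0.69, C = 1.89

Let Y = ln g. Fitting Y = k·s + ln C by least squares:
Σs = 13.0000, Σ(s)² = 57.0000, Σln g = 12.1636, Σs·ln g = 47.6640.
Equations: 57.0000·k + 13.0000·ln C = 47.6640;  13.0000·k + 5·ln C = 12.1636.
Δ = 57.0000·5 − (13.0000)² = 116.0000; k = (47.6640·5 − 13.0000·12.1636)/116.0000 = 0.69132, ln C = (57.0000·12.1636 − 13.0000·47.6640)/116.0000 = 0.63531, so C = exp(0.63531) = 1.88760.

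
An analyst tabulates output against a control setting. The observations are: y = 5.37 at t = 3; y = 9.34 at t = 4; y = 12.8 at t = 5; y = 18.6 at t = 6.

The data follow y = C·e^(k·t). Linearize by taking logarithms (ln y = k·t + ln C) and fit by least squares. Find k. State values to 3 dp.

With ln yᵢ as the transformed response and tᵢ as the regressor:
Over the data: Σt = 18.0000, Σ(t)² = 86.0000, Σln y = 9.3877, Σt·ln y = 44.2659.
Normal system: [[86.0000, 18.0000]; [18.0000, 4]]·[k, ln C]ᵀ = [44.2659, 9.3877]ᵀ.
Solving (det = 20.0000): k = 0.40421, ln C = 0.52797.

k = 0.404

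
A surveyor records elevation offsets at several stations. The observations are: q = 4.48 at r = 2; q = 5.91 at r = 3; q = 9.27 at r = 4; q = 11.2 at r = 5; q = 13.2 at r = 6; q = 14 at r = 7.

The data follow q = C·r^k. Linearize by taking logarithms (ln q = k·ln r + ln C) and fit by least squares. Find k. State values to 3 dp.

k = 0.976

Let Y = ln q. Fitting Y = k·ln r + ln C by least squares:
Over the data: Σln r = 8.5252, Σ(ln r)² = 13.1965, Σln q = 13.1382, Σln r·ln q = 19.7250.
Normal system: [[13.1965, 8.5252]; [8.5252, 6]]·[k, ln C]ᵀ = [19.7250, 13.1382]ᵀ.
Slope k = (n·Σln r·ln q − Σln r·Σln q)/(n·Σ(ln r)² − (Σln r)²) = (6·19.7250 − 8.5252·13.1382)/6.5005 = 0.97603; ln C = (Σln q − k·Σln r)/n = 0.80291.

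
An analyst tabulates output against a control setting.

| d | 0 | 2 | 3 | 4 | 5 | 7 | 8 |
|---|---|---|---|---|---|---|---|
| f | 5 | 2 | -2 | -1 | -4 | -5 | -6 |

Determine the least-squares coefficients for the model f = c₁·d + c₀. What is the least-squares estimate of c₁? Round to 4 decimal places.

c₁ = -1.3537

Compute the Gram sums: Σd·d = 167, Σd = 29, Σ1 = 7.
And Σd·f = -109, Σf = -11.
So AᵀA·[c₁, c₀]ᵀ = Aᵀf: [[167, 29]; [29, 7]]·[c₁, c₀]ᵀ = [-109, -11]ᵀ.
det = 167·7 − 29² = 328.
c₁ = ((-109)·7 − 29·(-11))/328 = -111/82; c₀ = (167·(-11) − 29·(-109))/328 = 331/82.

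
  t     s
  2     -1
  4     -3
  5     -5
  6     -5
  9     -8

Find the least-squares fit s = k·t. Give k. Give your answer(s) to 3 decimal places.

k = -0.870

Setting ∂/∂k … = 0 gives: 162·k = -141.
Hence k = -141 / 162 ≈ -0.87037.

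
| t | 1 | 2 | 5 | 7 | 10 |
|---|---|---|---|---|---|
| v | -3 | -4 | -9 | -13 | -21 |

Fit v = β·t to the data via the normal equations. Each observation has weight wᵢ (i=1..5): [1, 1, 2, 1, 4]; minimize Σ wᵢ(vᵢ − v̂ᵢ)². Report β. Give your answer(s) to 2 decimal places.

Sums needed: Σwᵢ·t·t = 504.
For XᵀWv: Σwᵢ·t·v = -1032.
So XᵀWX·[β]ᵀ = XᵀWv: [[504]]·[β]ᵀ = [-1032]ᵀ.
Hence β = -1032 / 504 ≈ -2.04762.

β = -2.05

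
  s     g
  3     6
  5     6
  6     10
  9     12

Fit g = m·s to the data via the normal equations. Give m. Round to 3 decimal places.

m = 1.430

Sums needed: Σs·s = 151.
For Mᵀg: Σs·g = 216.
Normal equations: [[151]]·[m]ᵀ = [216]ᵀ.
Hence m = 216 / 151 ≈ 1.43046.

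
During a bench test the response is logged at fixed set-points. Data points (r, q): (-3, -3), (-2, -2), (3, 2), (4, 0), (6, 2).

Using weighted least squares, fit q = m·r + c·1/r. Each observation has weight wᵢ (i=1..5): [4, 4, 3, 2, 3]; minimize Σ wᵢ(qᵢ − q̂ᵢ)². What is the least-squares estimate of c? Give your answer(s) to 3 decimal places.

c = 3.984

The normal equations are: 219·m + 16·c = 106;  16·m + (143/72)·c = 11.
(Σwᵢ·r·r = 219, Σwᵢ·r·1/r = 16, Σwᵢ·1/r·1/r = 143/72, Σwᵢ·r·q = 106, Σwᵢ·1/r·q = 11.)
Δ = 219·(143/72) − 16² = 4295/24.
m = (106·(143/72) − 16·11)/(4295/24) = 2486/12885; c = (219·11 − 16·106)/(4295/24) = 17112/4295.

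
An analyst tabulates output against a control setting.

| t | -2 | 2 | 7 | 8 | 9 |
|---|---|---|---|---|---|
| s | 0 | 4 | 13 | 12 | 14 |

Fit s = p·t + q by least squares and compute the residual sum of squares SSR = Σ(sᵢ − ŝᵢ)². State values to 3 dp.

Setting ∂/∂p … = 0 gives: 202·p + 24·q = 321;  24·p + 5·q = 43.
det = 202·5 − 24² = 434.
p = (321·5 − 24·43)/434 = 573/434; q = (202·43 − 24·321)/434 = 491/217.
Residuals: 82/217, -28/31, 649/434, -179/217, -9/62; SSR = 1691/434.

SSR = 3.896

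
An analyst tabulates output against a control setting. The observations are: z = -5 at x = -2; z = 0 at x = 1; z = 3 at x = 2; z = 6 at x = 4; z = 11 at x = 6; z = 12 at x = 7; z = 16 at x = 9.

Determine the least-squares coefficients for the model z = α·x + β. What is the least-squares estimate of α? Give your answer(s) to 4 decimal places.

α = 1.9359

Normal-equation sums: Σx·x = 191, Σx = 27, Σ1 = 7.
Moment sums: Σx·z = 334, Σz = 43.
So AᵀA·[α, β]ᵀ = Aᵀz: [[191, 27]; [27, 7]]·[α, β]ᵀ = [334, 43]ᵀ.
Eliminating β: 7·(row 1) − 27·(row 2) gives 608·α = 7·334 − 27·43 = 1177, so α = 1177/608.
Then β = (43 − 27·(1177/608))/7 = -805/608.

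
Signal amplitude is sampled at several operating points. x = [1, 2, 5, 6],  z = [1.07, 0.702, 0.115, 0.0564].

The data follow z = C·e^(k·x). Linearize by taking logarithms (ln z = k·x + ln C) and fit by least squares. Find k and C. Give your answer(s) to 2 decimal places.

With ln zᵢ as the transformed response and xᵢ as the regressor:
XᵀX = [[66.0000, 14.0000]; [14.0000, 4]], rhs = [-28.7058, -5.3243]ᵀ  (here Σx = 14.0000, Σ(x)² = 66.0000, Σln z = -5.3243, Σx·ln z = -28.7058).
Solving (det = 68.0000): k = -0.59240, ln C = 0.74235, so C = exp(0.74235) = 2.10086.

k = -0.59, C = 2.10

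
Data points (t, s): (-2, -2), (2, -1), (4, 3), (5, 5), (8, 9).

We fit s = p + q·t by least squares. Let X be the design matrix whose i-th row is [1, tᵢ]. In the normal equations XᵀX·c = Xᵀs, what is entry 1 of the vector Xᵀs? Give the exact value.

Entry 1 ↔ basis 1, so (Xᵀs)_{1} = Σᵢ sᵢ = (1)·(-2) + (1)·(-1) + (1)·(3) + (1)·(5) + (1)·(9) = 14.

14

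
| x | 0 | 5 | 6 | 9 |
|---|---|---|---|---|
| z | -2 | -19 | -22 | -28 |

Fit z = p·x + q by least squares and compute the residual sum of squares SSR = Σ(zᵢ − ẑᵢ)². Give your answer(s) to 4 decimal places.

Normal-equation sums: Σx·x = 142, Σx = 20, Σ1 = 4.
And Σx·z = -479, Σz = -71.
AᵀA·[p, q]ᵀ = Aᵀz becomes [[142, 20]; [20, 4]]·[p, q]ᵀ = [-479, -71]ᵀ.
Δ = 142·4 − 20² = 168.
p = ((-479)·4 − 20·(-71))/168 = -62/21; q = (142·(-71) − 20·(-479))/168 = -251/84.
Residuals: 83/84, -5/4, -109/84, 131/84; SSR = 559/84.

SSR = 6.6548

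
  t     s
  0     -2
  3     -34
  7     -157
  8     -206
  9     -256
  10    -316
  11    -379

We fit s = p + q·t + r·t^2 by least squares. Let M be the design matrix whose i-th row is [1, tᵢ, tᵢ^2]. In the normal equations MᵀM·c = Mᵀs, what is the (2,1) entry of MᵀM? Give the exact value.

Row 2 ↔ basis t, column 1 ↔ basis 1, so (MᵀM)_{2,1} = Σᵢ t = (0)·(1) + (3)·(1) + (7)·(1) + (8)·(1) + (9)·(1) + (10)·(1) + (11)·(1) = 48.

48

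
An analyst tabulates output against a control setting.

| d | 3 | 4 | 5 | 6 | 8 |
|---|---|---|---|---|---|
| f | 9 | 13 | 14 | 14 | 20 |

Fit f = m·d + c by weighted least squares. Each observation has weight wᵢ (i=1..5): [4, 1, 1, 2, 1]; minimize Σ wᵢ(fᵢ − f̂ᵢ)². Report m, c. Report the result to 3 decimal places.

Normal-equation sums: Σwᵢ·d·d = 213, Σwᵢ·d = 41, Σwᵢ·1 = 9.
For AᵀWf: Σwᵢ·d·f = 558, Σwᵢ·f = 111.
Determinant 213·9 − 41² = 236.
m = (558·9 − 41·111)/236 = 471/236; c = (213·111 − 41·558)/236 = 765/236.

m = 1.996, c = 3.242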